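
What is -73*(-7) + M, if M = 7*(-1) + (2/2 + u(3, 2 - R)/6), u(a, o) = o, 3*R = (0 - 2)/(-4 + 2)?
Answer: 9095/18 ≈ 505.28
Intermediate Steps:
R = 1/3 (R = ((0 - 2)/(-4 + 2))/3 = (-2/(-2))/3 = (-2*(-1/2))/3 = (1/3)*1 = 1/3 ≈ 0.33333)
M = -103/18 (M = 7*(-1) + (2/2 + (2 - 1*1/3)/6) = -7 + (2*(1/2) + (2 - 1/3)*(1/6)) = -7 + (1 + (5/3)*(1/6)) = -7 + (1 + 5/18) = -7 + 23/18 = -103/18 ≈ -5.7222)
-73*(-7) + M = -73*(-7) - 103/18 = 511 - 103/18 = 9095/18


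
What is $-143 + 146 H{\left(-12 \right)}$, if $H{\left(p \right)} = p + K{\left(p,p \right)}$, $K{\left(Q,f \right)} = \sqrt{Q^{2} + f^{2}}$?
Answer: $-1895 + 1752 \sqrt{2} \approx 582.7$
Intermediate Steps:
$H{\left(p \right)} = p + \sqrt{2} \sqrt{p^{2}}$ ($H{\left(p \right)} = p + \sqrt{p^{2} + p^{2}} = p + \sqrt{2 p^{2}} = p + \sqrt{2} \sqrt{p^{2}}$)
$-143 + 146 H{\left(-12 \right)} = -143 + 146 \left(-12 + \sqrt{2} \sqrt{\left(-12\right)^{2}}\right) = -143 + 146 \left(-12 + \sqrt{2} \sqrt{144}\right) = -143 + 146 \left(-12 + \sqrt{2} \cdot 12\right) = -143 + 146 \left(-12 + 12 \sqrt{2}\right) = -143 - \left(1752 - 1752 \sqrt{2}\right) = -1895 + 1752 \sqrt{2}$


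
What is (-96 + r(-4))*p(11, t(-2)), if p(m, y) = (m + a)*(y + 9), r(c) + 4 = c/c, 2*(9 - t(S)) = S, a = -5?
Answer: -11286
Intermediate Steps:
t(S) = 9 - S/2
r(c) = -3 (r(c) = -4 + c/c = -4 + 1 = -3)
p(m, y) = (-5 + m)*(9 + y) (p(m, y) = (m - 5)*(y + 9) = (-5 + m)*(9 + y))
(-96 + r(-4))*p(11, t(-2)) = (-96 - 3)*(-45 - 5*(9 - ½*(-2)) + 9*11 + 11*(9 - ½*(-2))) = -99*(-45 - 5*(9 + 1) + 99 + 11*(9 + 1)) = -99*(-45 - 5*10 + 99 + 11*10) = -99*(-45 - 50 + 99 + 110) = -99*114 = -11286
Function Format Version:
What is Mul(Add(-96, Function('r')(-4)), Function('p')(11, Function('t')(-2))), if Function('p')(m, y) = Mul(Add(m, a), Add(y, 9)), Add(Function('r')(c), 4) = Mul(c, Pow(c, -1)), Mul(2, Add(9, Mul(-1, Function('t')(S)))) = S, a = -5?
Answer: -11286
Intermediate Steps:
Function('t')(S) = Add(9, Mul(Rational(-1, 2), S))
Function('r')(c) = -3 (Function('r')(c) = Add(-4, Mul(c, Pow(c, -1))) = Add(-4, 1) = -3)
Function('p')(m, y) = Mul(Add(-5, m), Add(9, y)) (Function('p')(m, y) = Mul(Add(m, -5), Add(y, 9)) = Mul(Add(-5, m), Add(9, y)))
Mul(Add(-96, Function('r')(-4)), Function('p')(11, Function('t')(-2))) = Mul(Add(-96, -3), Add(-45, Mul(-5, Add(9, Mul(Rational(-1, 2), -2))), Mul(9, 11), Mul(11, Add(9, Mul(Rational(-1, 2), -2))))) = Mul(-99, Add(-45, Mul(-5, Add(9, 1)), 99, Mul(11, Add(9, 1)))) = Mul(-99, Add(-45, Mul(-5, 10), 99, Mul(11, 10))) = Mul(-99, Add(-45, -50, 99, 110)) = Mul(-99, 114) = -11286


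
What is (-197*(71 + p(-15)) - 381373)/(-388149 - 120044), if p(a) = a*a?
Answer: 439685/508193 ≈ 0.86519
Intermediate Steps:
p(a) = a**2
(-197*(71 + p(-15)) - 381373)/(-388149 - 120044) = (-197*(71 + (-15)**2) - 381373)/(-388149 - 120044) = (-197*(71 + 225) - 381373)/(-508193) = (-197*296 - 381373)*(-1/508193) = (-58312 - 381373)*(-1/508193) = -439685*(-1/508193) = 439685/508193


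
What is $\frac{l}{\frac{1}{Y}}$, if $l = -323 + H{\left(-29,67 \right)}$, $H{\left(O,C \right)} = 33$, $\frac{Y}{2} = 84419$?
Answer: $-48963020$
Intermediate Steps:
$Y = 168838$ ($Y = 2 \cdot 84419 = 168838$)
$l = -290$ ($l = -323 + 33 = -290$)
$\frac{l}{\frac{1}{Y}} = - \frac{290}{\frac{1}{168838}} = - 290 \frac{1}{\frac{1}{168838}} = \left(-290\right) 168838 = -48963020$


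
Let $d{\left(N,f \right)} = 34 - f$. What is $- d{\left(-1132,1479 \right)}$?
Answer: $1445$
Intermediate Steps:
$- d{\left(-1132,1479 \right)} = - (34 - 1479) = \left(-1\right) \left(-1445\right) = 1445$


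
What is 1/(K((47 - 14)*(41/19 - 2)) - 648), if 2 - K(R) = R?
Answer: -19/12373 ≈ -0.0015356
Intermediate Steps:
K(R) = 2 - R
1/(K((47 - 14)*(41/19 - 2)) - 648) = 1/((2 - (47 - 14)*(41/19 - 2)) - 648) = 1/((2 - 33*(41*(1/19) - 2)) - 648) = 1/((2 - 33*(41/19 - 2)) - 648) = 1/((2 - 33*3/19) - 648) = 1/((2 - 1*99/19) - 648) = 1/((2 - 99/19) - 648) = 1/(-61/19 - 648) = 1/(-12373/19) = -19/12373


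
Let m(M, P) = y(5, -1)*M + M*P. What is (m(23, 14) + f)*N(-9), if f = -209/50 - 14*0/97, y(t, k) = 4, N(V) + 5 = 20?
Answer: 61473/10 ≈ 6147.3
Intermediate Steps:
N(V) = 15 (N(V) = -5 + 20 = 15)
m(M, P) = 4*M + M*P
f = -209/50 (f = -209*1/50 + 0*(1/97) = -209/50 + 0 = -209/50 ≈ -4.1800)
(m(23, 14) + f)*N(-9) = (23*(4 + 14) - 209/50)*15 = (23*18 - 209/50)*15 = (414 - 209/50)*15 = (20491/50)*15 = 61473/10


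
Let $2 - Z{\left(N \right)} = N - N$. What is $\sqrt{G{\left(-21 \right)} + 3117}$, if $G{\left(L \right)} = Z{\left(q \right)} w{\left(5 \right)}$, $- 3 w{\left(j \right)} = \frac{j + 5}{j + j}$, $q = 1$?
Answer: $\frac{\sqrt{28047}}{3} \approx 55.824$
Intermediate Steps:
$w{\left(j \right)} = - \frac{5 + j}{6 j}$ ($w{\left(j \right)} = - \frac{\left(j + 5\right) \frac{1}{j + j}}{3} = - \frac{\left(5 + j\right) \frac{1}{2 j}}{3} = - \frac{\frac{1}{2} \frac{1}{j} \left(5 + j\right)}{3} = - \frac{5 + j}{6 j}$)
$Z{\left(N \right)} = 2$ ($Z{\left(N \right)} = 2 - \left(N - N\right) = 2 - 0 = 2 + 0 = 2$)
$G{\left(L \right)} = - \frac{2}{3}$ ($G{\left(L \right)} = 2 \frac{-5 - 5}{6 \cdot 5} = 2 \cdot \frac{1}{6} \cdot \frac{1}{5} \left(-5 - 5\right) = 2 \cdot \frac{1}{6} \cdot \frac{1}{5} \left(-10\right) = 2 \left(- \frac{1}{3}\right) = - \frac{2}{3}$)
$\sqrt{G{\left(-21 \right)} + 3117} = \sqrt{- \frac{2}{3} + 3117} = \sqrt{\frac{9349}{3}} = \frac{\sqrt{28047}}{3}$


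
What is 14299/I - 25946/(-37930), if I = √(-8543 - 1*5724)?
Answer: 12973/18965 - 14299*I*√14267/14267 ≈ 0.68405 - 119.71*I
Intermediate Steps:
I = I*√14267 (I = √(-8543 - 5724) = √(-14267) = I*√14267 ≈ 119.44*I)
14299/I - 25946/(-37930) = 14299/((I*√14267)) - 25946/(-37930) = 14299*(-I*√14267/14267) - 25946*(-1/37930) = -14299*I*√14267/14267 + 12973/18965 = 12973/18965 - 14299*I*√14267/14267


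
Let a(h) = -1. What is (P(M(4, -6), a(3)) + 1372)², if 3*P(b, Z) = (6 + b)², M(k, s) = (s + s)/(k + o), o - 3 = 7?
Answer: 4577875600/2401 ≈ 1.9067e+6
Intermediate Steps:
o = 10 (o = 3 + 7 = 10)
M(k, s) = 2*s/(10 + k) (M(k, s) = (s + s)/(k + 10) = (2*s)/(10 + k) = 2*s/(10 + k))
P(b, Z) = (6 + b)²/3
(P(M(4, -6), a(3)) + 1372)² = ((6 + 2*(-6)/(10 + 4))²/3 + 1372)² = ((6 + 2*(-6)/14)²/3 + 1372)² = ((6 + 2*(-6)*(1/14))²/3 + 1372)² = ((6 - 6/7)²/3 + 1372)² = ((36/7)²/3 + 1372)² = ((⅓)*(1296/49) + 1372)² = (432/49 + 1372)² = (67660/49)² = 4577875600/2401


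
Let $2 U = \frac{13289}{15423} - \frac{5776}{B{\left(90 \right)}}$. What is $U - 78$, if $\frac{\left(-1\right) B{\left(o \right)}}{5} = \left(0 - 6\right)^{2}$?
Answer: $- \frac{293473}{4770} \approx -61.525$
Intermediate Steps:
$B{\left(o \right)} = -180$ ($B{\left(o \right)} = - 5 \left(0 - 6\right)^{2} = - 5 \left(-6\right)^{2} = \left(-5\right) 36 = -180$)
$U = \frac{78587}{4770}$ ($U = \frac{\frac{13289}{15423} - \frac{5776}{-180}}{2} = \frac{13289 \cdot \frac{1}{15423} - - \frac{1444}{45}}{2} = \frac{\frac{137}{159} + \frac{1444}{45}}{2} = \frac{1}{2} \cdot \frac{78587}{2385} = \frac{78587}{4770} \approx 16.475$)
$U - 78 = \frac{78587}{4770} - 78 = - \frac{293473}{4770}$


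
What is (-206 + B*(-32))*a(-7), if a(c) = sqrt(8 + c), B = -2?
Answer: -142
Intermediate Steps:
(-206 + B*(-32))*a(-7) = (-206 - 2*(-32))*sqrt(8 - 7) = (-206 + 64)*sqrt(1) = -142*1 = -142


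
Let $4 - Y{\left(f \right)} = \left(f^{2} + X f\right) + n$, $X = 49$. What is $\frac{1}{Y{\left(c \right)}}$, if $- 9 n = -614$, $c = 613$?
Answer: $- \frac{9}{3652832} \approx -2.4638 \cdot 10^{-6}$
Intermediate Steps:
$n = \frac{614}{9}$ ($n = \left(- \frac{1}{9}\right) \left(-614\right) = \frac{614}{9} \approx 68.222$)
$Y{\left(f \right)} = - \frac{578}{9} - f^{2} - 49 f$ ($Y{\left(f \right)} = 4 - \left(\left(f^{2} + 49 f\right) + \frac{614}{9}\right) = 4 - \left(\frac{614}{9} + f^{2} + 49 f\right) = - \frac{578}{9} - f^{2} - 49 f$)
$\frac{1}{Y{\left(c \right)}} = \frac{1}{- \frac{578}{9} - 613^{2} - 30037} = \frac{1}{- \frac{578}{9} - 375769 - 30037} = \frac{1}{- \frac{3652832}{9}} = - \frac{9}{3652832}$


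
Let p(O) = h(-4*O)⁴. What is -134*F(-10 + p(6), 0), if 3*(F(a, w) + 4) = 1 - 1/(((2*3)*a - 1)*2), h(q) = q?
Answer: 978045699/1990595 ≈ 491.33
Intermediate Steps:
p(O) = 256*O⁴ (p(O) = (-4*O)⁴ = 256*O⁴)
F(a, w) = -11/3 - 1/(3*(-2 + 12*a)) (F(a, w) = -4 + (1 - 1/(((2*3)*a - 1)*2))/3 = -4 + (1 - 1/((6*a - 1)*2))/3 = -4 + (1 - 1/((-1 + 6*a)*2))/3 = -4 + (1 - 1/(-2 + 12*a))/3 = -4 + (⅓ - 1/(3*(-2 + 12*a))) = -11/3 - 1/(3*(-2 + 12*a)))
-134*F(-10 + p(6), 0) = -67*(7 - 44*(-10 + 256*6⁴))/(-1 + 6*(-10 + 256*6⁴)) = -67*(7 - 44*(-10 + 256*1296))/(-1 + 6*(-10 + 256*1296)) = -67*(7 - 44*(-10 + 331776))/(-1 + 6*(-10 + 331776)) = -67*(7 - 44*331766)/(-1 + 6*331766) = -67*(7 - 14597704)/(-1 + 1990596) = -67*(-14597697)/1990595 = -134*(-14597697/3981190) = 978045699/1990595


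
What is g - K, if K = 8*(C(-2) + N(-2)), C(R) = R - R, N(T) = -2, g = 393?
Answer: 409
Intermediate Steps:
C(R) = 0
K = -16 (K = 8*(0 - 2) = 8*(-2) = -16)
g - K = 393 - 1*(-16) = 393 + 16 = 409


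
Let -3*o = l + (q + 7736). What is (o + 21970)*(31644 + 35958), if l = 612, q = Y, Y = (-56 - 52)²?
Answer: 1034265532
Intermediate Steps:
Y = 11664 (Y = (-108)² = 11664)
q = 11664
o = -20012/3 (o = -(612 + (11664 + 7736))/3 = -(612 + 19400)/3 = -⅓*20012 = -20012/3 ≈ -6670.7)
(o + 21970)*(31644 + 35958) = (-20012/3 + 21970)*(31644 + 35958) = (45898/3)*67602 = 1034265532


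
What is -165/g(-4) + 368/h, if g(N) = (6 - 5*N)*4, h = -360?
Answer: -12209/4680 ≈ -2.6088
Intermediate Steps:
g(N) = 24 - 20*N
-165/g(-4) + 368/h = -165/(24 - 20*(-4)) + 368/(-360) = -165/(24 + 80) + 368*(-1/360) = -165/104 - 46/45 = -12209/4680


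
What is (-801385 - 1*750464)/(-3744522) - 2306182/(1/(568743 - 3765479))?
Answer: 9201857039770432931/1248174 ≈ 7.3723e+12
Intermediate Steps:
(-801385 - 1*750464)/(-3744522) - 2306182/(1/(568743 - 3765479)) = (-801385 - 750464)*(-1/3744522) - 2306182/(1/(-3196736)) = -1551849*(-1/3744522) - 2306182/(-1/3196736) = 517283/1248174 - 2306182*(-3196736) = 517283/1248174 + 7372255021952 = 9201857039770432931/1248174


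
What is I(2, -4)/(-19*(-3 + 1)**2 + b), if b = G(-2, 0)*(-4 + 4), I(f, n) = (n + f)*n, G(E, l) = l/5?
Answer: -2/19 ≈ -0.10526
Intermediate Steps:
G(E, l) = l/5 (G(E, l) = l*(1/5) = l/5)
I(f, n) = n*(f + n) (I(f, n) = (f + n)*n = n*(f + n))
b = 0 (b = ((1/5)*0)*(-4 + 4) = 0*0 = 0)
I(2, -4)/(-19*(-3 + 1)**2 + b) = (-4*(2 - 4))/(-19*(-3 + 1)**2 + 0) = (-4*(-2))/(-19*(-2)**2 + 0) = 8/(-19*4 + 0) = 8/(-76 + 0) = 8/(-76) = 8*(-1/76) = -2/19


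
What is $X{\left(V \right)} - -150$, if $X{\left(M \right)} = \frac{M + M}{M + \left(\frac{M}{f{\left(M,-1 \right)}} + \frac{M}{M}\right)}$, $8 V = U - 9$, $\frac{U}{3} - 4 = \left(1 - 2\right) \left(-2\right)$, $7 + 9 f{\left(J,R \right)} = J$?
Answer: $\frac{23496}{151} \approx 155.6$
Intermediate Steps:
$f{\left(J,R \right)} = - \frac{7}{9} + \frac{J}{9}$
$U = 18$ ($U = 12 + 3 \left(1 - 2\right) \left(-2\right) = 12 + 3 \left(\left(-1\right) \left(-2\right)\right) = 12 + 3 \cdot 2 = 12 + 6 = 18$)
$V = \frac{9}{8}$ ($V = \frac{18 - 9}{8} = \frac{1}{8} \cdot 9 = \frac{9}{8} \approx 1.125$)
$X{\left(M \right)} = \frac{2 M}{1 + M + \frac{M}{- \frac{7}{9} + \frac{M}{9}}}$ ($X{\left(M \right)} = \frac{M + M}{M + \left(\frac{M}{- \frac{7}{9} + \frac{M}{9}} + \frac{M}{M}\right)} = \frac{2 M}{M + \left(\frac{M}{- \frac{7}{9} + \frac{M}{9}} + 1\right)} = \frac{2 M}{M + \left(1 + \frac{M}{- \frac{7}{9} + \frac{M}{9}}\right)} = \frac{2 M}{1 + M + \frac{M}{- \frac{7}{9} + \frac{M}{9}}}$)
$X{\left(V \right)} - -150 = 2 \cdot \frac{9}{8} \frac{1}{-7 + \left(\frac{9}{8}\right)^{2} + 3 \cdot \frac{9}{8}} \left(-7 + \frac{9}{8}\right) - -150 = 2 \cdot \frac{9}{8} \frac{1}{-7 + \frac{81}{64} + \frac{27}{8}} \left(- \frac{47}{8}\right) + 150 = 2 \cdot \frac{9}{8} \frac{1}{- \frac{151}{64}} \left(- \frac{47}{8}\right) + 150 = 2 \cdot \frac{9}{8} \left(- \frac{64}{151}\right) \left(- \frac{47}{8}\right) + 150 = \frac{846}{151} + 150 = \frac{23496}{151}$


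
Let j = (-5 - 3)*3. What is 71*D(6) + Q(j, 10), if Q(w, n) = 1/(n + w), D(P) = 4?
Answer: 3975/14 ≈ 283.93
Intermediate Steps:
j = -24 (j = -8*3 = -24)
71*D(6) + Q(j, 10) = 71*4 + 1/(10 - 24) = 284 + 1/(-14) = 284 - 1/14 = 3975/14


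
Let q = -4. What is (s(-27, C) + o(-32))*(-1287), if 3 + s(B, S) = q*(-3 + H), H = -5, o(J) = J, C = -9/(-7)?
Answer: 3861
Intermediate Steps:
C = 9/7 (C = -9*(-⅐) = 9/7 ≈ 1.2857)
s(B, S) = 29 (s(B, S) = -3 - 4*(-3 - 5) = -3 - 4*(-8) = -3 + 32 = 29)
(s(-27, C) + o(-32))*(-1287) = (29 - 32)*(-1287) = -3*(-1287) = 3861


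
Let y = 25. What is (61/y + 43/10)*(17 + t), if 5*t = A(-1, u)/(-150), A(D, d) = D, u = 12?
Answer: 4297087/37500 ≈ 114.59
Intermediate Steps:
t = 1/750 (t = (-1/(-150))/5 = (-1*(-1/150))/5 = (1/5)*(1/150) = 1/750 ≈ 0.0013333)
(61/y + 43/10)*(17 + t) = (61/25 + 43/10)*(17 + 1/750) = (61*(1/25) + 43*(1/10))*(12751/750) = (61/25 + 43/10)*(12751/750) = (337/50)*(12751/750) = 4297087/37500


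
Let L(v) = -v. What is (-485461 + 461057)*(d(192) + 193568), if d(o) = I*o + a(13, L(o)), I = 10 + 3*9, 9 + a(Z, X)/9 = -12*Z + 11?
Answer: -4863375544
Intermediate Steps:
a(Z, X) = 18 - 108*Z (a(Z, X) = -81 + 9*(-12*Z + 11) = -81 + 9*(11 - 12*Z) = -81 + (99 - 108*Z) = 18 - 108*Z)
I = 37 (I = 10 + 27 = 37)
d(o) = -1386 + 37*o (d(o) = 37*o + (18 - 108*13) = 37*o + (18 - 1404) = 37*o - 1386 = -1386 + 37*o)
(-485461 + 461057)*(d(192) + 193568) = (-485461 + 461057)*((-1386 + 37*192) + 193568) = -24404*((-1386 + 7104) + 193568) = -24404*(5718 + 193568) = -24404*199286 = -4863375544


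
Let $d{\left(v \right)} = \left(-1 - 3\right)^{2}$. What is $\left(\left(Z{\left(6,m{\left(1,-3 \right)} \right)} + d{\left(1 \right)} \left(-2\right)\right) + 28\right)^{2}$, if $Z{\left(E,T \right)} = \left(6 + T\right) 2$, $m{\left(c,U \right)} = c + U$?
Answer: $16$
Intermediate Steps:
$m{\left(c,U \right)} = U + c$
$d{\left(v \right)} = 16$ ($d{\left(v \right)} = \left(-4\right)^{2} = 16$)
$Z{\left(E,T \right)} = 12 + 2 T$
$\left(\left(Z{\left(6,m{\left(1,-3 \right)} \right)} + d{\left(1 \right)} \left(-2\right)\right) + 28\right)^{2} = \left(\left(\left(12 + 2 \left(-3 + 1\right)\right) + 16 \left(-2\right)\right) + 28\right)^{2} = \left(\left(\left(12 + 2 \left(-2\right)\right) - 32\right) + 28\right)^{2} = \left(\left(\left(12 - 4\right) - 32\right) + 28\right)^{2} = \left(\left(8 - 32\right) + 28\right)^{2} = \left(-24 + 28\right)^{2} = 4^{2} = 16$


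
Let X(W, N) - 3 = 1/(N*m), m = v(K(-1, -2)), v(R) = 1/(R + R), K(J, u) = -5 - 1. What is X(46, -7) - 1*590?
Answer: -4097/7 ≈ -585.29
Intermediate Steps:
K(J, u) = -6
v(R) = 1/(2*R)
m = -1/12 (m = (½)/(-6) = (½)*(-⅙) = -1/12 ≈ -0.083333)
X(W, N) = 3 - 12/N (X(W, N) = 3 + 1/(N*(-1/12)) = 3 + 1/(-N/12) = 3 - 12/N)
X(46, -7) - 1*590 = (3 - 12/(-7)) - 1*590 = (3 - 12*(-⅐)) - 590 = (3 + 12/7) - 590 = 33/7 - 590 = -4097/7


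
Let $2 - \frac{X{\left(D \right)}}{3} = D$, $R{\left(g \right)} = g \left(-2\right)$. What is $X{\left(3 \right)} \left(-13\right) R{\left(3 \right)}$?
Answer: $-234$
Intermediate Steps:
$R{\left(g \right)} = - 2 g$
$X{\left(D \right)} = 6 - 3 D$
$X{\left(3 \right)} \left(-13\right) R{\left(3 \right)} = \left(6 - 9\right) \left(-13\right) \left(\left(-2\right) 3\right) = \left(6 - 9\right) \left(-13\right) \left(-6\right) = \left(-3\right) \left(-13\right) \left(-6\right) = 39 \left(-6\right) = -234$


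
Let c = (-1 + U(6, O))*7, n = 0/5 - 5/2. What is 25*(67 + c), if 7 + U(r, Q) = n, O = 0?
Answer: -325/2 ≈ -162.50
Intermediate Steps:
n = -5/2 (n = 0*(⅕) - 5*½ = 0 - 5/2 = -5/2 ≈ -2.5000)
U(r, Q) = -19/2 (U(r, Q) = -7 - 5/2 = -19/2)
c = -147/2 (c = (-1 - 19/2)*7 = -21/2*7 = -147/2 ≈ -73.500)
25*(67 + c) = 25*(67 - 147/2) = 25*(-13/2) = -325/2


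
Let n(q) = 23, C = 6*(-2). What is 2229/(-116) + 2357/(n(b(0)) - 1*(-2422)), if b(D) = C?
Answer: -5176493/283620 ≈ -18.251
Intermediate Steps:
C = -12
b(D) = -12
2229/(-116) + 2357/(n(b(0)) - 1*(-2422)) = 2229/(-116) + 2357/(23 - 1*(-2422)) = 2229*(-1/116) + 2357/(23 + 2422) = -2229/116 + 2357/2445 = -5176493/283620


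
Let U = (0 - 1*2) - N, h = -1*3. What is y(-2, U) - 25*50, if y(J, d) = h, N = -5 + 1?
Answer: -1253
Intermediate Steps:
N = -4
h = -3
U = 2 (U = (0 - 1*2) - 1*(-4) = (0 - 2) + 4 = -2 + 4 = 2)
y(J, d) = -3
y(-2, U) - 25*50 = -3 - 25*50 = -3 - 1250 = -1253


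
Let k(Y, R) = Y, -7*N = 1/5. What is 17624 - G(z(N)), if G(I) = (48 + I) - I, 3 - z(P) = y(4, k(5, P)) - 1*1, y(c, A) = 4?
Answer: 17576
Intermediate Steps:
N = -1/35 (N = -1/7/5 = -1/7*1/5 = -1/35 ≈ -0.028571)
z(P) = 0 (z(P) = 3 - (4 - 1*1) = 3 - (4 - 1) = 3 - 1*3 = 3 - 3 = 0)
G(I) = 48
17624 - G(z(N)) = 17624 - 1*48 = 17624 - 48 = 17576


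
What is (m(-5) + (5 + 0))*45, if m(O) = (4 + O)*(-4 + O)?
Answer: 630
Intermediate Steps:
m(O) = (-4 + O)*(4 + O)
(m(-5) + (5 + 0))*45 = ((-16 + (-5)**2) + (5 + 0))*45 = ((-16 + 25) + 5)*45 = (9 + 5)*45 = 14*45 = 630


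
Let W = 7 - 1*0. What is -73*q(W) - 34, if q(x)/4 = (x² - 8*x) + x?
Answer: -34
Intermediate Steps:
W = 7 (W = 7 + 0 = 7)
q(x) = -28*x + 4*x² (q(x) = 4*((x² - 8*x) + x) = 4*(x² - 7*x) = -28*x + 4*x²)
-73*q(W) - 34 = -292*7*(-7 + 7) - 34 = -292*7*0 - 34 = -73*0 - 34 = 0 - 34 = -34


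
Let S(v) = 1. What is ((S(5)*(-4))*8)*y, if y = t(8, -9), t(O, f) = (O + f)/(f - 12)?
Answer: -32/21 ≈ -1.5238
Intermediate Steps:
t(O, f) = (O + f)/(-12 + f)
y = 1/21 (y = (8 - 9)/(-12 - 9) = -1/(-21) = -1/21*(-1) = 1/21 ≈ 0.047619)
((S(5)*(-4))*8)*y = ((1*(-4))*8)*(1/21) = -4*8*(1/21) = -32*1/21 = -32/21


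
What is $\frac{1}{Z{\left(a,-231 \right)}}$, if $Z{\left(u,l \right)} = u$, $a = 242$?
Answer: $\frac{1}{242} \approx 0.0041322$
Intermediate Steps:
$\frac{1}{Z{\left(a,-231 \right)}} = \frac{1}{242}$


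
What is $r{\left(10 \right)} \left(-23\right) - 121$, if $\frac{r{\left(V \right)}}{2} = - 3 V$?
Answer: $1259$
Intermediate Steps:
$r{\left(V \right)} = - 6 V$ ($r{\left(V \right)} = 2 \left(- 3 V\right) = - 6 V$)
$r{\left(10 \right)} \left(-23\right) - 121 = \left(-6\right) 10 \left(-23\right) - 121 = \left(-60\right) \left(-23\right) - 121 = 1380 - 121 = 1259$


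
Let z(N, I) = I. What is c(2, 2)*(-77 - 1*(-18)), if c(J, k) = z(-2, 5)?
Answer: -295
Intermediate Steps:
c(J, k) = 5
c(2, 2)*(-77 - 1*(-18)) = 5*(-77 - 1*(-18)) = 5*(-77 + 18) = 5*(-59) = -295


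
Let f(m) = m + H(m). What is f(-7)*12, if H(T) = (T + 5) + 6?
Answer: -36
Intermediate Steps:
H(T) = 11 + T (H(T) = (5 + T) + 6 = 11 + T)
f(m) = 11 + 2*m (f(m) = m + (11 + m) = 11 + 2*m)
f(-7)*12 = (11 + 2*(-7))*12 = (11 - 14)*12 = -3*12 = -36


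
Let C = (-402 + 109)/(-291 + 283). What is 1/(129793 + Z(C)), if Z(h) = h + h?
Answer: 4/519465 ≈ 7.7002e-6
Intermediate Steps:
C = 293/8 (C = -293/(-8) = -293*(-⅛) = 293/8 ≈ 36.625)
Z(h) = 2*h
1/(129793 + Z(C)) = 1/(129793 + 2*(293/8)) = 1/(129793 + 293/4) = 1/(519465/4) = 4/519465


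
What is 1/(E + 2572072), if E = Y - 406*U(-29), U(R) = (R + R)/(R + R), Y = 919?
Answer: 1/2572585 ≈ 3.8871e-7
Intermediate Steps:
U(R) = 1 (U(R) = (2*R)/((2*R)) = (2*R)*(1/(2*R)) = 1)
E = 513 (E = 919 - 406*1 = 919 - 406 = 513)
1/(E + 2572072) = 1/(513 + 2572072) = 1/2572585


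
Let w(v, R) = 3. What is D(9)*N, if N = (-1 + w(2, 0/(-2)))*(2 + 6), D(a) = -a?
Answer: -144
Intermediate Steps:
N = 16 (N = (-1 + 3)*(2 + 6) = 2*8 = 16)
D(9)*N = -1*9*16 = -9*16 = -144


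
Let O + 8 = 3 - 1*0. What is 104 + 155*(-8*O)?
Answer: 6304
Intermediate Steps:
O = -5 (O = -8 + (3 - 1*0) = -8 + (3 + 0) = -8 + 3 = -5)
104 + 155*(-8*O) = 104 + 155*(-8*(-5)) = 104 + 155*40 = 104 + 6200 = 6304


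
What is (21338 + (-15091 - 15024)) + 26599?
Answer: 17822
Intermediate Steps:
(21338 + (-15091 - 15024)) + 26599 = (21338 - 30115) + 26599 = -8777 + 26599 = 17822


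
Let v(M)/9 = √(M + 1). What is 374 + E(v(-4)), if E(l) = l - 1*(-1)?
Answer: 375 + 9*I*√3 ≈ 375.0 + 15.588*I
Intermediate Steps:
v(M) = 9*√(1 + M) (v(M) = 9*√(M + 1) = 9*√(1 + M))
E(l) = 1 + l (E(l) = l + 1 = 1 + l)
374 + E(v(-4)) = 374 + (1 + 9*√(1 - 4)) = 374 + (1 + 9*√(-3)) = 374 + (1 + 9*(I*√3)) = 374 + (1 + 9*I*√3) = 375 + 9*I*√3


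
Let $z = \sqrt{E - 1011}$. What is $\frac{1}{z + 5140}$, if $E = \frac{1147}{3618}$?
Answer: $\frac{18596520}{95589769451} - \frac{3 i \sqrt{1469973702}}{95589769451} \approx 0.00019455 - 1.2033 \cdot 10^{-6} i$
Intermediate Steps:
$E = \frac{1147}{3618}$ ($E = 1147 \cdot \frac{1}{3618} = \frac{1147}{3618} \approx 0.31703$)
$z = \frac{i \sqrt{1469973702}}{1206}$ ($z = \sqrt{\frac{1147}{3618} - 1011} = \sqrt{- \frac{3656651}{3618}} = \frac{i \sqrt{1469973702}}{1206} \approx 31.791 i$)
$\frac{1}{z + 5140} = \frac{1}{\frac{i \sqrt{1469973702}}{1206} + 5140} = \frac{1}{5140 + \frac{i \sqrt{1469973702}}{1206}}$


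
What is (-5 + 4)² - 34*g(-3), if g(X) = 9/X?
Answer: 103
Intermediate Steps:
(-5 + 4)² - 34*g(-3) = (-5 + 4)² - 306/(-3) = (-1)² - 306*(-1)/3 = 1 - 34*(-3) = 1 + 102 = 103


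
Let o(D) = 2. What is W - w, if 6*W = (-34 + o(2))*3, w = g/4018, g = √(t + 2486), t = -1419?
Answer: -16 - √1067/4018 ≈ -16.008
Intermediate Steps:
g = √1067 (g = √(-1419 + 2486) = √1067 ≈ 32.665)
w = √1067/4018 ≈ 0.0081297
W = -16 (W = ((-34 + 2)*3)/6 = (-32*3)/6 = (⅙)*(-96) = -16)
W - w = -16 - √1067/4018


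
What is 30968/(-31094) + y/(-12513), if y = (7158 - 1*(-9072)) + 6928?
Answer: -79112674/27791373 ≈ -2.8467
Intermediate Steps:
y = 23158 (y = (7158 + 9072) + 6928 = 16230 + 6928 = 23158)
30968/(-31094) + y/(-12513) = 30968/(-31094) + 23158/(-12513) = 30968*(-1/31094) + 23158*(-1/12513) = -2212/2221 - 23158/12513 = -79112674/27791373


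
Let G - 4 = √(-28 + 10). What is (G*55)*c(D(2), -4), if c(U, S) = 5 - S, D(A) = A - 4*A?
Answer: 1980 + 1485*I*√2 ≈ 1980.0 + 2100.1*I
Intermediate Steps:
D(A) = -3*A
G = 4 + 3*I*√2 (G = 4 + √(-28 + 10) = 4 + √(-18) = 4 + 3*I*√2 ≈ 4.0 + 4.2426*I)
(G*55)*c(D(2), -4) = ((4 + 3*I*√2)*55)*(5 - 1*(-4)) = (220 + 165*I*√2)*(5 + 4) = (220 + 165*I*√2)*9 = 1980 + 1485*I*√2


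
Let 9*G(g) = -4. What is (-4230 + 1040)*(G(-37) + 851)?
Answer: -24419450/9 ≈ -2.7133e+6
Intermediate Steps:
G(g) = -4/9 (G(g) = (1/9)*(-4) = -4/9)
(-4230 + 1040)*(G(-37) + 851) = (-4230 + 1040)*(-4/9 + 851) = -3190*7655/9 = -24419450/9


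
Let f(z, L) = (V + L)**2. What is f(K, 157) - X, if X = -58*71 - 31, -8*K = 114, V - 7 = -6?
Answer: 29113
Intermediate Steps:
V = 1 (V = 7 - 6 = 1)
K = -57/4 (K = -1/8*114 = -57/4 ≈ -14.250)
f(z, L) = (1 + L)**2
X = -4149 (X = -4118 - 31 = -4149)
f(K, 157) - X = (1 + 157)**2 - 1*(-4149) = 158**2 + 4149 = 24964 + 4149 = 29113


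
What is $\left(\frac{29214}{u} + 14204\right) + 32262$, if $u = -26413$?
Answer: $\frac{1227277244}{26413} \approx 46465.0$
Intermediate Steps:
$\left(\frac{29214}{u} + 14204\right) + 32262 = \left(\frac{29214}{-26413} + 14204\right) + 32262 = \left(29214 \left(- \frac{1}{26413}\right) + 14204\right) + 32262 = \left(- \frac{29214}{26413} + 14204\right) + 32262 = \frac{375141038}{26413} + 32262 = \frac{1227277244}{26413}$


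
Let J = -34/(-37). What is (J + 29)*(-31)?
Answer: -34317/37 ≈ -927.49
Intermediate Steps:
J = 34/37 (J = -34*(-1/37) = 34/37 ≈ 0.91892)
(J + 29)*(-31) = (34/37 + 29)*(-31) = (1107/37)*(-31) = -34317/37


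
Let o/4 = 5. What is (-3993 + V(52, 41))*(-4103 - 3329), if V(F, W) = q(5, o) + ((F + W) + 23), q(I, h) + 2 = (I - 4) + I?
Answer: 28784136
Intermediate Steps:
o = 20 (o = 4*5 = 20)
q(I, h) = -6 + 2*I (q(I, h) = -2 + ((I - 4) + I) = -2 + ((-4 + I) + I) = -2 + (-4 + 2*I) = -6 + 2*I)
V(F, W) = 27 + F + W (V(F, W) = (-6 + 2*5) + ((F + W) + 23) = (-6 + 10) + (23 + F + W) = 4 + (23 + F + W) = 27 + F + W)
(-3993 + V(52, 41))*(-4103 - 3329) = (-3993 + (27 + 52 + 41))*(-4103 - 3329) = (-3993 + 120)*(-7432) = -3873*(-7432) = 28784136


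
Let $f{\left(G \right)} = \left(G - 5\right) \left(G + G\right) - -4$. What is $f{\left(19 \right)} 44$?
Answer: $23584$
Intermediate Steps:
$f{\left(G \right)} = 4 + 2 G \left(-5 + G\right)$ ($f{\left(G \right)} = \left(-5 + G\right) 2 G + 4 = 2 G \left(-5 + G\right) + 4 = 4 + 2 G \left(-5 + G\right)$)
$f{\left(19 \right)} 44 = \left(4 - 190 + 2 \cdot 19^{2}\right) 44 = \left(4 - 190 + 2 \cdot 361\right) 44 = \left(4 - 190 + 722\right) 44 = 536 \cdot 44 = 23584$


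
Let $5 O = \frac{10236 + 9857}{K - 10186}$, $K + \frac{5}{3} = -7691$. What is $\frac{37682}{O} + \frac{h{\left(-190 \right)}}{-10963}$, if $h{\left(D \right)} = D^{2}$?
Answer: $- \frac{5831021934620}{34780983} \approx -1.6765 \cdot 10^{5}$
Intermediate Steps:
$K = - \frac{23078}{3}$ ($K = - \frac{5}{3} - 7691 = - \frac{23078}{3} \approx -7692.7$)
$O = - \frac{60279}{268180}$ ($O = \frac{\left(10236 + 9857\right) \frac{1}{- \frac{23078}{3} - 10186}}{5} = \frac{20093 \frac{1}{- \frac{53636}{3}}}{5} = \frac{20093 \left(- \frac{3}{53636}\right)}{5} = \frac{1}{5} \left(- \frac{60279}{53636}\right) = - \frac{60279}{268180} \approx -0.22477$)
$\frac{37682}{O} + \frac{h{\left(-190 \right)}}{-10963} = \frac{37682}{- \frac{60279}{268180}} + \frac{\left(-190\right)^{2}}{-10963} = 37682 \left(- \frac{268180}{60279}\right) + 36100 \left(- \frac{1}{10963}\right) = - \frac{10105558760}{60279} - \frac{1900}{577} = - \frac{5831021934620}{34780983}$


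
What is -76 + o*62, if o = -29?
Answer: -1874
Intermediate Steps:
-76 + o*62 = -76 - 29*62 = -76 - 1798 = -1874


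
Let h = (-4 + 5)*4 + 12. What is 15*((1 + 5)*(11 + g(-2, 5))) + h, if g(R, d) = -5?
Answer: 556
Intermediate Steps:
h = 16 (h = 1*4 + 12 = 4 + 12 = 16)
15*((1 + 5)*(11 + g(-2, 5))) + h = 15*((1 + 5)*(11 - 5)) + 16 = 15*(6*6) + 16 = 15*36 + 16 = 540 + 16 = 556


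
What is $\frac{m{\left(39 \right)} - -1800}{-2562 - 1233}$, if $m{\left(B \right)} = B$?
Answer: $- \frac{613}{1265} \approx -0.48458$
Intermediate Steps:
$\frac{m{\left(39 \right)} - -1800}{-2562 - 1233} = \frac{39 - -1800}{-2562 - 1233} = \frac{39 + 1800}{-3795} = 1839 \left(- \frac{1}{3795}\right) = - \frac{613}{1265}$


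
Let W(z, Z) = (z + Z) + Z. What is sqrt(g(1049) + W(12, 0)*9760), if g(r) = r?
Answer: sqrt(118169) ≈ 343.76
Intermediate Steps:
W(z, Z) = z + 2*Z (W(z, Z) = (Z + z) + Z = z + 2*Z)
sqrt(g(1049) + W(12, 0)*9760) = sqrt(1049 + (12 + 2*0)*9760) = sqrt(1049 + (12 + 0)*9760) = sqrt(1049 + 12*9760) = sqrt(1049 + 117120) = sqrt(118169)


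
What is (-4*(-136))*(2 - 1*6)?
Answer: -2176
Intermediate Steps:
(-4*(-136))*(2 - 1*6) = 544*(2 - 6) = 544*(-4) = -2176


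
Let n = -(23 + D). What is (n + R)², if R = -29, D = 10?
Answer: 3844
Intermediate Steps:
n = -33 (n = -(23 + 10) = -1*33 = -33)
(n + R)² = (-33 - 29)² = (-62)² = 3844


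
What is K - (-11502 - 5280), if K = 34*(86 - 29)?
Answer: 18720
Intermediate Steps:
K = 1938 (K = 34*57 = 1938)
K - (-11502 - 5280) = 1938 - (-11502 - 5280) = 1938 - 1*(-16782) = 1938 + 16782 = 18720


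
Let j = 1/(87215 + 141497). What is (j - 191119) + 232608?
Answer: 9489032169/228712 ≈ 41489.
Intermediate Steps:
j = 1/228712 ≈ 4.3723e-6
(j - 191119) + 232608 = (1/228712 - 191119) + 232608 = -43711208727/228712 + 232608 = 9489032169/228712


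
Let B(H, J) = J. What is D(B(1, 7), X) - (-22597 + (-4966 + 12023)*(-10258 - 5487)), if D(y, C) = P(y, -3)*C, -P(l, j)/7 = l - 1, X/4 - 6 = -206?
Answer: 111168662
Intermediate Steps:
X = -800 (X = 24 + 4*(-206) = 24 - 824 = -800)
P(l, j) = 7 - 7*l (P(l, j) = -7*(l - 1) = -7*(-1 + l) = 7 - 7*l)
D(y, C) = C*(7 - 7*y) (D(y, C) = (7 - 7*y)*C = C*(7 - 7*y))
D(B(1, 7), X) - (-22597 + (-4966 + 12023)*(-10258 - 5487)) = 7*(-800)*(1 - 1*7) - (-22597 + (-4966 + 12023)*(-10258 - 5487)) = 7*(-800)*(1 - 7) - (-22597 + 7057*(-15745)) = 7*(-800)*(-6) - (-22597 - 111112465) = 33600 - 1*(-111135062) = 33600 + 111135062 = 111168662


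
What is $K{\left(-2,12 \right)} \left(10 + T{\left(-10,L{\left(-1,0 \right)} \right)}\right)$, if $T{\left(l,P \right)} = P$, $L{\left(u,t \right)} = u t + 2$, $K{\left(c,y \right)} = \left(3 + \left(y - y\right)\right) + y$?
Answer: $180$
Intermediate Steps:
$K{\left(c,y \right)} = 3 + y$ ($K{\left(c,y \right)} = \left(3 + 0\right) + y = 3 + y$)
$L{\left(u,t \right)} = 2 + t u$ ($L{\left(u,t \right)} = t u + 2 = 2 + t u$)
$K{\left(-2,12 \right)} \left(10 + T{\left(-10,L{\left(-1,0 \right)} \right)}\right) = \left(3 + 12\right) \left(10 + \left(2 + 0 \left(-1\right)\right)\right) = 15 \left(10 + \left(2 + 0\right)\right) = 15 \left(10 + 2\right) = 15 \cdot 12 = 180$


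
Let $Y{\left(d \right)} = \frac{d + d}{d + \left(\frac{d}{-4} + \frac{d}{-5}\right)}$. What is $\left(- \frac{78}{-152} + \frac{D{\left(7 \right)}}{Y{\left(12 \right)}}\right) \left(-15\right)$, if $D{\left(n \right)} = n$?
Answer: $- \frac{5559}{152} \approx -36.572$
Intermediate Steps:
$Y{\left(d \right)} = \frac{40}{11}$ ($Y{\left(d \right)} = \frac{2 d}{d + \left(d \left(- \frac{1}{4}\right) + d \left(- \frac{1}{5}\right)\right)} = \frac{2 d}{d - \frac{9 d}{20}} = \frac{2 d}{\frac{11}{20} d} = 2 d \frac{20}{11 d} = \frac{40}{11}$)
$\left(- \frac{78}{-152} + \frac{D{\left(7 \right)}}{Y{\left(12 \right)}}\right) \left(-15\right) = \left(- \frac{78}{-152} + \frac{7}{\frac{40}{11}}\right) \left(-15\right) = \left(\left(-78\right) \left(- \frac{1}{152}\right) + 7 \cdot \frac{11}{40}\right) \left(-15\right) = \left(\frac{39}{76} + \frac{77}{40}\right) \left(-15\right) = \frac{1853}{760} \left(-15\right) = - \frac{5559}{152}$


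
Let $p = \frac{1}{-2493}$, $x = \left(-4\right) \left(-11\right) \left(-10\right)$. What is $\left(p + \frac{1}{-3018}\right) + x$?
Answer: $- \frac{1103503357}{2507958} \approx -440.0$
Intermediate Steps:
$x = -440$ ($x = 44 \left(-10\right) = -440$)
$p = - \frac{1}{2493} \approx -0.00040112$
$\left(p + \frac{1}{-3018}\right) + x = \left(- \frac{1}{2493} + \frac{1}{-3018}\right) - 440 = \left(- \frac{1}{2493} - \frac{1}{3018}\right) - 440 = - \frac{1837}{2507958} - 440 = - \frac{1103503357}{2507958}$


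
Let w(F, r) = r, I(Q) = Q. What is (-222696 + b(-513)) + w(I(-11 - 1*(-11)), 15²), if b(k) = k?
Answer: -222984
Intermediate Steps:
(-222696 + b(-513)) + w(I(-11 - 1*(-11)), 15²) = (-222696 - 513) + 15² = -223209 + 225 = -222984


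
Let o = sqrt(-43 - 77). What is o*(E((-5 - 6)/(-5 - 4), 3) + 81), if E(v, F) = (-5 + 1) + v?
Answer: 1408*I*sqrt(30)/9 ≈ 856.88*I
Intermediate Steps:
E(v, F) = -4 + v
o = 2*I*sqrt(30) (o = sqrt(-120) = 2*I*sqrt(30) ≈ 10.954*I)
o*(E((-5 - 6)/(-5 - 4), 3) + 81) = (2*I*sqrt(30))*((-4 + (-5 - 6)/(-5 - 4)) + 81) = (2*I*sqrt(30))*((-4 - 11/(-9)) + 81) = (2*I*sqrt(30))*((-4 - 11*(-1/9)) + 81) = (2*I*sqrt(30))*((-4 + 11/9) + 81) = (2*I*sqrt(30))*(-25/9 + 81) = (2*I*sqrt(30))*(704/9) = 1408*I*sqrt(30)/9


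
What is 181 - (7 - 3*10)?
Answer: 204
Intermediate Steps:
181 - (7 - 3*10) = 181 - (7 - 30) = 181 - 1*(-23) = 181 + 23 = 204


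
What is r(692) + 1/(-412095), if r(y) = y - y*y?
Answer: -197052290341/412095 ≈ -4.7817e+5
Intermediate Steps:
r(y) = y - y**2
r(692) + 1/(-412095) = 692*(1 - 1*692) + 1/(-412095) = 692*(1 - 692) - 1/412095 = 692*(-691) - 1/412095 = -478172 - 1/412095 = -197052290341/412095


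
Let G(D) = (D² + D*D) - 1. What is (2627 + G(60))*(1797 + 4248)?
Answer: 59398170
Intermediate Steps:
G(D) = -1 + 2*D² (G(D) = (D² + D²) - 1 = 2*D² - 1 = -1 + 2*D²)
(2627 + G(60))*(1797 + 4248) = (2627 + (-1 + 2*60²))*(1797 + 4248) = (2627 + (-1 + 2*3600))*6045 = (2627 + (-1 + 7200))*6045 = (2627 + 7199)*6045 = 9826*6045 = 59398170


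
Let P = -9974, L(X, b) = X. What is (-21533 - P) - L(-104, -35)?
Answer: -11455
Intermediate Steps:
(-21533 - P) - L(-104, -35) = (-21533 - 1*(-9974)) - 1*(-104) = (-21533 + 9974) + 104 = -11559 + 104 = -11455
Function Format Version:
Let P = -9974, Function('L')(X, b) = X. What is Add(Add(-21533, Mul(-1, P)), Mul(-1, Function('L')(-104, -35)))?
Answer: -11455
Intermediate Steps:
Add(Add(-21533, Mul(-1, P)), Mul(-1, Function('L')(-104, -35))) = Add(Add(-21533, Mul(-1, -9974)), Mul(-1, -104)) = Add(Add(-21533, 9974), 104) = Add(-11559, 104) = -11455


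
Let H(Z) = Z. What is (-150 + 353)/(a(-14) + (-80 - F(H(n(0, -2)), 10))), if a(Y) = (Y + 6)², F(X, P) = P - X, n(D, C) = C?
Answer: -29/4 ≈ -7.2500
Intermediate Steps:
a(Y) = (6 + Y)²
(-150 + 353)/(a(-14) + (-80 - F(H(n(0, -2)), 10))) = (-150 + 353)/((6 - 14)² + (-80 - (10 - 1*(-2)))) = 203/((-8)² + (-80 - (10 + 2))) = 203/(64 + (-80 - 1*12)) = 203/(64 + (-80 - 12)) = 203/(64 - 92) = 203/(-28) = 203*(-1/28) = -29/4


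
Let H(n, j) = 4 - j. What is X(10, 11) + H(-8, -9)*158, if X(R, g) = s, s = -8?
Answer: 2046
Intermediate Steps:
X(R, g) = -8
X(10, 11) + H(-8, -9)*158 = -8 + (4 - 1*(-9))*158 = -8 + (4 + 9)*158 = -8 + 13*158 = -8 + 2054 = 2046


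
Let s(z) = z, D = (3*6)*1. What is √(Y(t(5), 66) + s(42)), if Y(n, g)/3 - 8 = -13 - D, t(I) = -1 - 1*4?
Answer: 3*I*√3 ≈ 5.1962*I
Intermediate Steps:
D = 18 (D = 18*1 = 18)
t(I) = -5 (t(I) = -1 - 4 = -5)
Y(n, g) = -69 (Y(n, g) = 24 + 3*(-13 - 1*18) = 24 + 3*(-13 - 18) = 24 + 3*(-31) = 24 - 93 = -69)
√(Y(t(5), 66) + s(42)) = √(-69 + 42) = √(-27) = 3*I*√3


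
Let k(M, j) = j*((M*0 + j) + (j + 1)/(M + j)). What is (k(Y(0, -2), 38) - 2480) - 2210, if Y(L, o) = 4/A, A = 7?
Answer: -144341/45 ≈ -3207.6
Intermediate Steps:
Y(L, o) = 4/7
k(M, j) = j*(j + (1 + j)/(M + j)) (k(M, j) = j*((0 + j) + (1 + j)/(M + j)) = j*(j + (1 + j)/(M + j)))
(k(Y(0, -2), 38) - 2480) - 2210 = (38*(1 + 38 + 38² + (4/7)*38)/(4/7 + 38) - 2480) - 2210 = (38*(1 + 38 + 1444 + 152/7)/(270/7) - 2480) - 2210 = (38*(7/270)*(10533/7) - 2480) - 2210 = (66709/45 - 2480) - 2210 = -44891/45 - 2210 = -144341/45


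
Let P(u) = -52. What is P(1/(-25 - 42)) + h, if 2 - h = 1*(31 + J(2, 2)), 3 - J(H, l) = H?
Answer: -82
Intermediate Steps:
J(H, l) = 3 - H
h = -30 (h = 2 - (31 + (3 - 1*2)) = 2 - (31 + (3 - 2)) = 2 - (31 + 1) = 2 - 32 = -30)
P(1/(-25 - 42)) + h = -52 - 30 = -82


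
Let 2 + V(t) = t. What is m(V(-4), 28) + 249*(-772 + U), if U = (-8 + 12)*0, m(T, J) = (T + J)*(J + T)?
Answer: -191744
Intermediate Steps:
V(t) = -2 + t
m(T, J) = (J + T)² (m(T, J) = (J + T)*(J + T) = (J + T)²)
U = 0 (U = 4*0 = 0)
m(V(-4), 28) + 249*(-772 + U) = (28 + (-2 - 4))² + 249*(-772 + 0) = (28 - 6)² + 249*(-772) = 22² - 192228 = 484 - 192228 = -191744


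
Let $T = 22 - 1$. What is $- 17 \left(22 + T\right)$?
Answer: $-731$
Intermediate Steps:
$T = 21$
$- 17 \left(22 + T\right) = - 17 \left(22 + 21\right) = \left(-17\right) 43 = -731$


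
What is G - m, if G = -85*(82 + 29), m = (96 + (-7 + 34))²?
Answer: -24564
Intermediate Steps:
m = 15129 (m = (96 + 27)² = 123² = 15129)
G = -9435 (G = -85*111 = -9435)
G - m = -9435 - 1*15129 = -9435 - 15129 = -24564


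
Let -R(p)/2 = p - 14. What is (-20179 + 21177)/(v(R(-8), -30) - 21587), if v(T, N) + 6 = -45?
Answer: -499/10819 ≈ -0.046123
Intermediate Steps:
R(p) = 28 - 2*p (R(p) = -2*(p - 14) = -2*(-14 + p) = 28 - 2*p)
v(T, N) = -51 (v(T, N) = -6 - 45 = -51)
(-20179 + 21177)/(v(R(-8), -30) - 21587) = (-20179 + 21177)/(-51 - 21587) = 998/(-21638) = 998*(-1/21638) = -499/10819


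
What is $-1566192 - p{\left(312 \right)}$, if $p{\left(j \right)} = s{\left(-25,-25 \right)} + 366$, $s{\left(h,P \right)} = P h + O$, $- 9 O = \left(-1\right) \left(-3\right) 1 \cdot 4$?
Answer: $- \frac{4701545}{3} \approx -1.5672 \cdot 10^{6}$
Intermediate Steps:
$O = - \frac{4}{3}$ ($O = - \frac{\left(-1\right) \left(-3\right) 1 \cdot 4}{9} = - \frac{3 \cdot 4}{9} = \left(- \frac{1}{9}\right) 12 = - \frac{4}{3} \approx -1.3333$)
$s{\left(h,P \right)} = - \frac{4}{3} + P h$ ($s{\left(h,P \right)} = P h - \frac{4}{3} = - \frac{4}{3} + P h$)
$p{\left(j \right)} = \frac{2969}{3}$ ($p{\left(j \right)} = \left(- \frac{4}{3} - -625\right) + 366 = \left(- \frac{4}{3} + 625\right) + 366 = \frac{1871}{3} + 366 = \frac{2969}{3}$)
$-1566192 - p{\left(312 \right)} = -1566192 - \frac{2969}{3} = - \frac{4701545}{3}$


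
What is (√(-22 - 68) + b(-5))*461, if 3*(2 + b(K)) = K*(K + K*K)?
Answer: -48866/3 + 1383*I*√10 ≈ -16289.0 + 4373.4*I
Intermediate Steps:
b(K) = -2 + K*(K + K²)/3 (b(K) = -2 + (K*(K + K*K))/3 = -2 + (K*(K + K²))/3 = -2 + K*(K + K²)/3)
(√(-22 - 68) + b(-5))*461 = (√(-22 - 68) + (-2 + (⅓)*(-5)² + (⅓)*(-5)³))*461 = (√(-90) + (-2 + (⅓)*25 + (⅓)*(-125)))*461 = (3*I*√10 + (-2 + 25/3 - 125/3))*461 = (3*I*√10 - 106/3)*461 = (-106/3 + 3*I*√10)*461 = -48866/3 + 1383*I*√10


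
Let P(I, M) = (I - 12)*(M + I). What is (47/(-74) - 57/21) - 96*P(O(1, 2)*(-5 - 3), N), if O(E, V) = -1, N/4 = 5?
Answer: 5567801/518 ≈ 10749.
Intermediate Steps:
N = 20 (N = 4*5 = 20)
P(I, M) = (-12 + I)*(I + M)
(47/(-74) - 57/21) - 96*P(O(1, 2)*(-5 - 3), N) = (47/(-74) - 57/21) - 96*((-(-5 - 3))**2 - (-12)*(-5 - 3) - 12*20 - (-5 - 3)*20) = (47*(-1/74) - 57*1/21) - 96*((-1*(-8))**2 - (-12)*(-8) - 240 - 1*(-8)*20) = (-47/74 - 19/7) - 96*(8**2 - 12*8 - 240 + 8*20) = -1735/518 - 96*(64 - 96 - 240 + 160) = -1735/518 - 96*(-112) = -1735/518 + 10752 = 5567801/518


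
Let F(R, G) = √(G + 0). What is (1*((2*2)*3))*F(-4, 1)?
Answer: 12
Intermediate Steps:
F(R, G) = √G
(1*((2*2)*3))*F(-4, 1) = (1*((2*2)*3))*√1 = (1*(4*3))*1 = (1*12)*1 = 12*1 = 12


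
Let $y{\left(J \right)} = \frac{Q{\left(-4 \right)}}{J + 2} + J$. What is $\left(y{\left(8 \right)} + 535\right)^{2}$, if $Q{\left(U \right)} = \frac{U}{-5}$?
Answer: $\frac{184334929}{625} \approx 2.9494 \cdot 10^{5}$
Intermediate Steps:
$Q{\left(U \right)} = - \frac{U}{5}$ ($Q{\left(U \right)} = U \left(- \frac{1}{5}\right) = - \frac{U}{5}$)
$y{\left(J \right)} = J + \frac{4}{5 \left(2 + J\right)}$ ($y{\left(J \right)} = \frac{\left(- \frac{1}{5}\right) \left(-4\right)}{J + 2} + J = \frac{1}{2 + J} \frac{4}{5} + J = \frac{4}{5 \left(2 + J\right)} + J = J + \frac{4}{5 \left(2 + J\right)}$)
$\left(y{\left(8 \right)} + 535\right)^{2} = \left(\frac{\frac{4}{5} + 8^{2} + 2 \cdot 8}{2 + 8} + 535\right)^{2} = \left(\frac{\frac{4}{5} + 64 + 16}{10} + 535\right)^{2} = \left(\frac{1}{10} \cdot \frac{404}{5} + 535\right)^{2} = \left(\frac{202}{25} + 535\right)^{2} = \left(\frac{13577}{25}\right)^{2} = \frac{184334929}{625}$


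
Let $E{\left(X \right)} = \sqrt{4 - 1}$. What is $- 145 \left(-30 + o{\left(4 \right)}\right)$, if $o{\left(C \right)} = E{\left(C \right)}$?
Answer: $4350 - 145 \sqrt{3} \approx 4098.9$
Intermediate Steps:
$E{\left(X \right)} = \sqrt{3}$
$o{\left(C \right)} = \sqrt{3}$
$- 145 \left(-30 + o{\left(4 \right)}\right) = - 145 \left(-30 + \sqrt{3}\right) = 4350 - 145 \sqrt{3}$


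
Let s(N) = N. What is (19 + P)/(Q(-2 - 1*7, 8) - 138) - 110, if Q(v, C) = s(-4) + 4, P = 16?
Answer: -15215/138 ≈ -110.25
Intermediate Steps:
Q(v, C) = 0 (Q(v, C) = -4 + 4 = 0)
(19 + P)/(Q(-2 - 1*7, 8) - 138) - 110 = (19 + 16)/(0 - 138) - 110 = 35/(-138) - 110 = 35*(-1/138) - 110 = -35/138 - 110 = -15215/138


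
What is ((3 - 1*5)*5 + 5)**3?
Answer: -125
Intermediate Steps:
((3 - 1*5)*5 + 5)**3 = ((3 - 5)*5 + 5)**3 = (-2*5 + 5)**3 = (-10 + 5)**3 = (-5)**3 = -125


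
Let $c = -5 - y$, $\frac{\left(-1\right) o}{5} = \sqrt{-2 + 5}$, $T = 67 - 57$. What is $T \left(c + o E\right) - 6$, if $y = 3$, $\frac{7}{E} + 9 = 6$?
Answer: $-86 + \frac{350 \sqrt{3}}{3} \approx 116.07$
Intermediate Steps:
$E = - \frac{7}{3}$ ($E = \frac{7}{-9 + 6} = \frac{7}{-3} = 7 \left(- \frac{1}{3}\right) = - \frac{7}{3} \approx -2.3333$)
$T = 10$
$o = - 5 \sqrt{3}$ ($o = - 5 \sqrt{-2 + 5} = - 5 \sqrt{3} \approx -8.6602$)
$c = -8$ ($c = -5 - 3 = -8$)
$T \left(c + o E\right) - 6 = 10 \left(-8 + - 5 \sqrt{3} \left(- \frac{7}{3}\right)\right) - 6 = 10 \left(-8 + \frac{35 \sqrt{3}}{3}\right) - 6 = \left(-80 + \frac{350 \sqrt{3}}{3}\right) - 6 = -86 + \frac{350 \sqrt{3}}{3}$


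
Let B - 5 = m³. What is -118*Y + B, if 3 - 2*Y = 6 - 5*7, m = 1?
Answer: -1882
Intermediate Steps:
B = 6 (B = 5 + 1³ = 5 + 1 = 6)
Y = 16 (Y = 3/2 - (6 - 5*7)/2 = 3/2 - (6 - 35)/2 = 3/2 - ½*(-29) = 3/2 + 29/2 = 16)
-118*Y + B = -118*16 + 6 = -1888 + 6 = -1882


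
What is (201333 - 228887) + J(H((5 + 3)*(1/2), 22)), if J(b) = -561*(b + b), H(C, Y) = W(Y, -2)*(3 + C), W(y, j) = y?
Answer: -200342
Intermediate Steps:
H(C, Y) = Y*(3 + C)
J(b) = -1122*b
(201333 - 228887) + J(H((5 + 3)*(1/2), 22)) = (201333 - 228887) - 24684*(3 + (5 + 3)*(1/2)) = -27554 - 24684*(3 + 8*(1*(1/2))) = -27554 - 24684*(3 + 8*(1/2)) = -27554 - 24684*(3 + 4) = -27554 - 24684*7 = -27554 - 1122*154 = -27554 - 172788 = -200342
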